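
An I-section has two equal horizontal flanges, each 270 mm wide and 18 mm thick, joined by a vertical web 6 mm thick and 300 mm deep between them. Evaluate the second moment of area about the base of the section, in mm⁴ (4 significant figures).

I_base ≈ 5.846 × 10⁸ mm⁴

Break the section into simple shapes (no overlaps), measuring from the bottom-left corner of the bounding box.
Bottom flange: 270 × 18, A = 4 860 mm², y = 9 mm, Ī = 131 220 mm⁴.
Web: 6 × 300, A = 1 800 mm², y = 168 mm, Ī = 13 500 000 mm⁴.
Top flange: 270 × 18, A = 4 860 mm², y = 327 mm, Ī = 131 220 mm⁴.
Transfer each piece to the bottom edge using Ī + A·d² with d = y − 0:
  bottom flange: d = 9 mm → contributes +524 880 mm⁴
  web: d = 168 mm → contributes +64 303 200 mm⁴
  top flange: d = 327 mm → contributes +519 806 160 mm⁴
Total I = 584 634 240 mm⁴.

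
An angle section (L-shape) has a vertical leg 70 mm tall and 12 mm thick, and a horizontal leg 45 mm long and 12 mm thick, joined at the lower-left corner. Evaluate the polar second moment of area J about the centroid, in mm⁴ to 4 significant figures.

J ≈ 7.563 × 10⁵ mm⁴

Treat the section as a set of non-overlapping primitives; coordinates are from the bounding-box lower-left.
Vertical leg: 12 × 70, A = 840 mm², y = 35 mm, Ī = 343 000 mm⁴.
Horizontal leg (remainder): 33 × 12, A = 396 mm², y = 6 mm, Ī = 4 752 mm⁴.
Centroid: ȳ = ΣA·y / ΣA = 25.7087 mm.
Transfer each piece to the centroidal x-axis using Ī + A·d² with d = y − 25.7087:
  vertical leg: d = 9.29126 mm → contributes +415 515 mm⁴
  horizontal leg (remainder): d = -19.7087 mm → contributes +158 572 mm⁴
Total I = 574 087 mm⁴.
For the y-axis: x̄ = 13.2087 mm.
Repeating about the centroidal y-axis gives I_y = 182 262 mm⁴.
Polar second moment: J = I_x + I_y = 756 349 mm⁴.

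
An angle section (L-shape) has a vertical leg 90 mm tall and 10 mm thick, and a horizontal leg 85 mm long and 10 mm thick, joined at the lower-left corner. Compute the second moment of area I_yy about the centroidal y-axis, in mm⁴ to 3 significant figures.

Break the section into simple shapes (no overlaps), measuring from the bottom-left corner of the bounding box.
Vertical leg: 10 × 90, A = 900 mm², x = 5 mm, Ī = 7 500 mm⁴.
Horizontal leg (remainder): 75 × 10, A = 750 mm², x = 47.5 mm, Ī = 351 563 mm⁴.
Centroid: x̄ = ΣA·x / ΣA = 24.318 mm.
Transfer each piece to the centroidal y-axis using Ī + A·d² with d = x − 24.318:
  vertical leg: d = -19.318 mm → contributes +343 373 mm⁴
  horizontal leg (remainder): d = 23.182 mm → contributes +754 610 mm⁴
Total I = 1 097 983 mm⁴.

I_yy ≈ 1.10 × 10⁶ mm⁴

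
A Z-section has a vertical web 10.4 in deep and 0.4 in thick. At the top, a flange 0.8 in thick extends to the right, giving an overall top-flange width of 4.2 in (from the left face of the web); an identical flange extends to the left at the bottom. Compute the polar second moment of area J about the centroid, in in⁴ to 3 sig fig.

Treat the section as a set of non-overlapping primitives; coordinates are from the bounding-box lower-left.
Web: 0.4 × 10.4, A = 4.16 in², y = 5.2 in, Ī = 37.495 in⁴.
Top flange (beyond web): 3.8 × 0.8, A = 3.04 in², y = 10 in, Ī = 0.16213 in⁴.
Bottom flange (beyond web): 3.8 × 0.8, A = 3.04 in², y = 0.4 in, Ī = 0.16213 in⁴.
Centroid: ȳ = ΣA·y / ΣA = 5.2 in.
Transfer each piece to the centroidal x-axis using Ī + A·d² with d = y − 5.2:
  web: d = 0 in → contributes +37.495 in⁴
  top flange (beyond web): d = 4.8 in → contributes +70.204 in⁴
  bottom flange (beyond web): d = -4.8 in → contributes +70.204 in⁴
Total I = 177.9 in⁴.
For the y-axis: x̄ = 4 in.
Repeating about the centroidal y-axis gives I_y = 34.185 in⁴.
Polar second moment: J = I_x + I_y = 212.09 in⁴.

J ≈ 212 in⁴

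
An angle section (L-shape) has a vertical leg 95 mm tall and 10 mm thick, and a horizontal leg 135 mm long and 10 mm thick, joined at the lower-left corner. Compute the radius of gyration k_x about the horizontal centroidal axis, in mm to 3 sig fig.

k_x ≈ 27.8 mm

Decompose the section into non-overlapping parts with the origin at the bottom-left of its bounding rectangle.
Vertical leg: 10 × 95, A = 950 mm², y = 47.5 mm, Ī = 714 479 mm⁴.
Horizontal leg (remainder): 125 × 10, A = 1 250 mm², y = 5 mm, Ī = 10 417 mm⁴.
Centroid: ȳ = ΣA·y / ΣA = 23.352 mm.
Transfer each piece to the horizontal centroidal axis using Ī + A·d² with d = y − 23.352:
  vertical leg: d = 24.148 mm → contributes +1 268 436 mm⁴
  horizontal leg (remainder): d = -18.352 mm → contributes +431 424 mm⁴
Total I = 1 699 860 mm⁴.
Radius of gyration: k = √(I/A) = √(1 699 860 / 2 200) = 27.797 mm.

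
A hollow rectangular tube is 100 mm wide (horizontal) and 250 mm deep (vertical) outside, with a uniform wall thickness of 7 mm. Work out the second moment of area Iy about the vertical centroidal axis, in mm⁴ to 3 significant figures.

Treat the section as a set of non-overlapping primitives; coordinates are from the bounding-box lower-left.
Outer rectangle: 100 × 250, A = 25 000 mm², x = 50 mm, Ī = 20 833 333 mm⁴.
Inner void (subtracted): 86 × 236, A = 20 296 mm², x = 50 mm, Ī = 12 509 101 mm⁴.
By symmetry the centroid is at mid-width, x̄ = 50 mm.
All pieces are centred on the vertical centroidal axis, so I = ΣĪ (holes subtracted) = 8 324 232 mm⁴.

Iy ≈ 8.32 × 10⁶ mm⁴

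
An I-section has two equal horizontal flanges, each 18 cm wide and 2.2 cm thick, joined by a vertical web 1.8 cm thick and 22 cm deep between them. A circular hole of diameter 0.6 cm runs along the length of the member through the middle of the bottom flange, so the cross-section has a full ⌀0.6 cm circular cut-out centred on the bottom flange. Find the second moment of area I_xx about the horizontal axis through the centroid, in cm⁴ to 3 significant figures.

Treat the section as a set of non-overlapping primitives; coordinates are from the bounding-box lower-left.
Bottom flange: 18 × 2.2, A = 39.6 cm², y = 1.1 cm, Ī = 15.972 cm⁴.
Web: 1.8 × 22, A = 39.6 cm², y = 13.2 cm, Ī = 1597.2 cm⁴.
Top flange: 18 × 2.2, A = 39.6 cm², y = 25.3 cm, Ī = 15.972 cm⁴.
Hole (subtracted): ⌀0.6, A = 0.28274 cm², y = 1.1 cm, Ī = 0.0063617 cm⁴.
Centroid: ȳ = ΣA·y / ΣA = 13.229 cm.
Transfer each piece to the horizontal axis through the centroid using Ī + A·d² with d = y − 13.229:
  bottom flange: d = -12.129 cm → contributes +5841.5 cm⁴
  web: d = -0.028867 cm → contributes +1597.2 cm⁴
  top flange: d = 12.071 cm → contributes +5786.2 cm⁴
  hole: d = -12.129 cm → contributes −41.601 cm⁴
Total I = 13 183 cm⁴.

I_xx ≈ 1.32 × 10⁴ cm⁴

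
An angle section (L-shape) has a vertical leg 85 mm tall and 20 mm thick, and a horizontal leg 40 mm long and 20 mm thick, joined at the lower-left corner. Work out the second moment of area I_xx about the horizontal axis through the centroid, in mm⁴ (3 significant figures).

Break the section into simple shapes (no overlaps), measuring from the bottom-left corner of the bounding box.
Vertical leg: 20 × 85, A = 1 700 mm², y = 42.5 mm, Ī = 1 023 542 mm⁴.
Horizontal leg (remainder): 20 × 20, A = 400 mm², y = 10 mm, Ī = 13 333 mm⁴.
Centroid: ȳ = ΣA·y / ΣA = 36.31 mm.
Transfer each piece to the horizontal axis through the centroid using Ī + A·d² with d = y − 36.31:
  vertical leg: d = 6.1905 mm → contributes +1 088 689 mm⁴
  horizontal leg (remainder): d = -26.31 mm → contributes +290 210 mm⁴
Total I = 1 378 899 mm⁴.

I_xx ≈ 1.38 × 10⁶ mm⁴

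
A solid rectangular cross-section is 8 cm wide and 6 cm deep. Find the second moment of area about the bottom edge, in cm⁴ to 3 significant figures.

I_base ≈ 576 cm⁴

The section: 8 × 6, A = 48 cm², y = 3 cm, Ī = 144 cm⁴.
Transfer it to a horizontal axis along the bottom face using Ī + A·d² with d = y − 0:
  the section: d = 3 cm → contributes +576 cm⁴
Total I = 576 cm⁴.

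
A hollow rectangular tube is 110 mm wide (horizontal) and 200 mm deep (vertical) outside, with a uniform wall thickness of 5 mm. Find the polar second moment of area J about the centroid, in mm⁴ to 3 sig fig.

Split into non-overlapping primitives; take the origin at the lower-left of the bounding box.
Outer rectangle: 110 × 200, A = 22 000 mm², y = 100 mm, Ī = 73 333 333 mm⁴.
Inner void (subtracted): 100 × 190, A = 19 000 mm², y = 100 mm, Ī = 57 158 333 mm⁴.
By symmetry the centroid is at mid-height, ȳ = 100 mm.
All pieces are centred on the centroidal x-axis, so I = ΣĪ (holes subtracted) = 16 175 000 mm⁴.
Repeating about the centroidal y-axis gives I_y = 6 350 000 mm⁴.
Polar second moment: J = I_x + I_y = 22 525 000 mm⁴.

J ≈ 2.25 × 10⁷ mm⁴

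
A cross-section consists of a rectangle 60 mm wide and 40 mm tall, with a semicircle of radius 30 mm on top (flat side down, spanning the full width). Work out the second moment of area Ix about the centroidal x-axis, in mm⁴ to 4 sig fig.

Split into non-overlapping primitives; take the origin at the lower-left of the bounding box.
Rectangular body: 60 × 40, A = 2 400 mm², y = 20 mm, Ī = 320 000 mm⁴.
Semicircular cap: semicircle r = 30, A = 1413.72 mm², y = 52.7324 mm, Ī = 88903.1 mm⁴.
Centroid: ȳ = ΣA·y / ΣA = 32.1337 mm.
Transfer each piece to the centroidal x-axis using Ī + A·d² with d = y − 32.1337:
  rectangular body: d = -12.1337 mm → contributes +673 342 mm⁴
  semicircular cap: d = 20.5987 mm → contributes +688 754 mm⁴
Total I = 1 362 096 mm⁴.

Ix ≈ 1.362 × 10⁶ mm⁴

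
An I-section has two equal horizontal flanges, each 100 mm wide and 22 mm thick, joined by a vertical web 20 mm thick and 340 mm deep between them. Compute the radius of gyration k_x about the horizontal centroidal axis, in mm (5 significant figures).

k_x ≈ 136.88 mm

Split into non-overlapping primitives; take the origin at the lower-left of the bounding box.
Bottom flange: 100 × 22, A = 2 200 mm², y = 11 mm, Ī = 88733.33 mm⁴.
Web: 20 × 340, A = 6 800 mm², y = 192 mm, Ī = 65 506 667 mm⁴.
Top flange: 100 × 22, A = 2 200 mm², y = 373 mm, Ī = 88733.33 mm⁴.
By symmetry the centroid is at mid-height, ȳ = 192 mm.
Transfer each piece to the horizontal centroidal axis using Ī + A·d² with d = y − 192:
  bottom flange: d = -181 mm → contributes +72 162 933 mm⁴
  web: d = 0 mm → contributes +65 506 667 mm⁴
  top flange: d = 181 mm → contributes +72 162 933 mm⁴
Total I = 209 832 533 mm⁴.
Radius of gyration: k = √(I/A) = √(209 832 533 / 11 200) = 136.876 mm.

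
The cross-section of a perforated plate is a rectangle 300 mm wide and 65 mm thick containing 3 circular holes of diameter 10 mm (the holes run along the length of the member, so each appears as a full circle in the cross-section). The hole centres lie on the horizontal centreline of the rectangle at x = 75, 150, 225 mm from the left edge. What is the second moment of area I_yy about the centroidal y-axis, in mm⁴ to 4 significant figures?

Treat the section as a set of non-overlapping primitives; coordinates are from the bounding-box lower-left.
Plate: 300 × 65, A = 19 500 mm², x = 150 mm, Ī = 146 250 000 mm⁴.
Hole 1 (subtracted): ⌀10, A = 78.5398 mm², x = 75 mm, Ī = 490.874 mm⁴.
Hole 2 (subtracted): ⌀10, A = 78.5398 mm², x = 150 mm, Ī = 490.874 mm⁴.
Hole 3 (subtracted): ⌀10, A = 78.5398 mm², x = 225 mm, Ī = 490.874 mm⁴.
By symmetry the centroid is at mid-width, x̄ = 150 mm.
Transfer each piece to the centroidal y-axis using Ī + A·d² with d = x − 150:
  plate: d = 0 mm → contributes +146 250 000 mm⁴
  hole 1: d = -75 mm → contributes −442 277 mm⁴
  hole 2: d = 0 mm → contributes −490.874 mm⁴
  hole 3: d = 75 mm → contributes −442 277 mm⁴
Total I = 145 364 954 mm⁴.

I_yy ≈ 1.454 × 10⁸ mm⁴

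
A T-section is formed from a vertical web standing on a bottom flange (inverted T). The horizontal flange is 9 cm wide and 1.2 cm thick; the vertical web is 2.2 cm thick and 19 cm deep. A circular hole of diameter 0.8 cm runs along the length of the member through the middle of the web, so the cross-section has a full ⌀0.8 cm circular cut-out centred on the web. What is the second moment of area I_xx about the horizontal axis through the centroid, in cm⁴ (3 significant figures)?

I_xx ≈ 2130 cm⁴

Treat the section as a set of non-overlapping primitives; coordinates are from the bounding-box lower-left.
Flange: 9 × 1.2, A = 10.8 cm², y = 0.6 cm, Ī = 1.296 cm⁴.
Web: 2.2 × 19, A = 41.8 cm², y = 10.7 cm, Ī = 1257.5 cm⁴.
Hole (subtracted): ⌀0.8, A = 0.50265 cm², y = 10.7 cm, Ī = 0.020106 cm⁴.
Centroid: ȳ = ΣA·y / ΣA = 8.6062 cm.
Transfer each piece to the horizontal axis through the centroid using Ī + A·d² with d = y − 8.6062:
  flange: d = -8.0062 cm → contributes +693.57 cm⁴
  web: d = 2.0938 cm → contributes +1440.7 cm⁴
  hole: d = 2.0938 cm → contributes −2.2237 cm⁴
Total I = 2132.1 cm⁴.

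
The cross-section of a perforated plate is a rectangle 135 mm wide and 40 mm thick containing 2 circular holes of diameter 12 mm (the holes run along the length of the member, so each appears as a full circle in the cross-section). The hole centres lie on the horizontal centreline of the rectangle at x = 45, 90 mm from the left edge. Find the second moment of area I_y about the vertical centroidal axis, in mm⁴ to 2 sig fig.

I_y ≈ 8.1 × 10⁶ mm⁴

Split into non-overlapping primitives; take the origin at the lower-left of the bounding box.
Plate: 135 × 40, A = 5 400 mm², x = 67.5 mm, Ī = 8 201 250 mm⁴.
Hole 1 (subtracted): ⌀12, A = 113.1 mm², x = 45 mm, Ī = 1 018 mm⁴.
Hole 2 (subtracted): ⌀12, A = 113.1 mm², x = 90 mm, Ī = 1 018 mm⁴.
By symmetry the centroid is at mid-width, x̄ = 67.5 mm.
Transfer each piece to the vertical centroidal axis using Ī + A·d² with d = x − 67.5:
  plate: d = 0 mm → contributes +8 201 250 mm⁴
  hole 1: d = -22.5 mm → contributes −58 273 mm⁴
  hole 2: d = 22.5 mm → contributes −58 273 mm⁴
Total I = 8 084 703 mm⁴.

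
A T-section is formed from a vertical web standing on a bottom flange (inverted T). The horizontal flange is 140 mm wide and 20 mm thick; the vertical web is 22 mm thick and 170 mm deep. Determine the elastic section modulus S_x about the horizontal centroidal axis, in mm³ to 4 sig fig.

Break the section into simple shapes (no overlaps), measuring from the bottom-left corner of the bounding box.
Flange: 140 × 20, A = 2 800 mm², y = 10 mm, Ī = 93333.3 mm⁴.
Web: 22 × 170, A = 3 740 mm², y = 105 mm, Ī = 9 007 167 mm⁴.
Centroid: ȳ = ΣA·y / ΣA = 64.3272 mm.
Transfer each piece to the horizontal centroidal axis using Ī + A·d² with d = y − 64.3272:
  flange: d = -54.3272 mm → contributes +8 357 384 mm⁴
  web: d = 40.6728 mm → contributes +15 194 156 mm⁴
Total I = 23 551 540 mm⁴.
Extreme fibre distance c = 125.673 mm; S = I/c = 187 404 mm³.

S_x ≈ 1.874 × 10⁵ mm³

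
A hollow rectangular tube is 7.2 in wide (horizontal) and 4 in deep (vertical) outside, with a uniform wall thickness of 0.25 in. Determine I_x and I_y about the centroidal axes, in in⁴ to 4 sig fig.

Decompose the section into non-overlapping parts with the origin at the bottom-left of its bounding rectangle.
Outer rectangle: 7.2 × 4, A = 28.8 in², y = 2 in, Ī = 38.4 in⁴.
Inner void (subtracted): 6.7 × 3.5, A = 23.45 in², y = 2 in, Ī = 23.9385 in⁴.
By symmetry the centroid is at mid-height, ȳ = 2 in.
All pieces are centred on the centroidal x-axis, so I = ΣĪ (holes subtracted) = 14.4615 in⁴.
Repeating about the centroidal y-axis gives I_y = 36.6935 in⁴.

I_x ≈ 14.46 in⁴, I_y ≈ 36.69 in⁴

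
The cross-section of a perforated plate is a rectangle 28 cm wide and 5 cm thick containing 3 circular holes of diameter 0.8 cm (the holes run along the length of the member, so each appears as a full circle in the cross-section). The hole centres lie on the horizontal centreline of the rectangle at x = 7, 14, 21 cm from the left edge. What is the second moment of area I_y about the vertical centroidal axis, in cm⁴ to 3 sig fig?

Split into non-overlapping primitives; take the origin at the lower-left of the bounding box.
Plate: 28 × 5, A = 140 cm², x = 14 cm, Ī = 9146.7 cm⁴.
Hole 1 (subtracted): ⌀0.8, A = 0.50265 cm², x = 7 cm, Ī = 0.020106 cm⁴.
Hole 2 (subtracted): ⌀0.8, A = 0.50265 cm², x = 14 cm, Ī = 0.020106 cm⁴.
Hole 3 (subtracted): ⌀0.8, A = 0.50265 cm², x = 21 cm, Ī = 0.020106 cm⁴.
By symmetry the centroid is at mid-width, x̄ = 14 cm.
Transfer each piece to the vertical centroidal axis using Ī + A·d² with d = x − 14:
  plate: d = 0 cm → contributes +9146.7 cm⁴
  hole 1: d = -7 cm → contributes −24.65 cm⁴
  hole 2: d = 0 cm → contributes −0.020106 cm⁴
  hole 3: d = 7 cm → contributes −24.65 cm⁴
Total I = 9097.3 cm⁴.

I_y ≈ 9100 cm⁴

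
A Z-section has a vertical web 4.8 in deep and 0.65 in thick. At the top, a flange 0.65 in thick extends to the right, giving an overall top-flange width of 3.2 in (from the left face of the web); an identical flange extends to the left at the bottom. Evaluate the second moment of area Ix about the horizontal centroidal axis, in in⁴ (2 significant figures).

Ix ≈ 20 in⁴

Decompose the section into non-overlapping parts with the origin at the bottom-left of its bounding rectangle.
Web: 0.65 × 4.8, A = 3.12 in², y = 2.4 in, Ī = 5.99 in⁴.
Top flange (beyond web): 2.55 × 0.65, A = 1.658 in², y = 4.475 in, Ī = 0.05836 in⁴.
Bottom flange (beyond web): 2.55 × 0.65, A = 1.658 in², y = 0.325 in, Ī = 0.05836 in⁴.
Centroid: ȳ = ΣA·y / ΣA = 2.4 in.
Transfer each piece to the horizontal centroidal axis using Ī + A·d² with d = y − 2.4:
  web: d = 0 in → contributes +5.99 in⁴
  top flange (beyond web): d = 2.075 in → contributes +7.195 in⁴
  bottom flange (beyond web): d = -2.075 in → contributes +7.195 in⁴
Total I = 20.38 in⁴.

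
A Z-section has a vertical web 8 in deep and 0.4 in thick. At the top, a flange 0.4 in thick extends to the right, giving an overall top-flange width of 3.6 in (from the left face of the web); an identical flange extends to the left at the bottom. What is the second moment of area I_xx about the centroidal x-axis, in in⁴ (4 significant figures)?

I_xx ≈ 54.07 in⁴

Break the section into simple shapes (no overlaps), measuring from the bottom-left corner of the bounding box.
Web: 0.4 × 8, A = 3.2 in², y = 4 in, Ī = 17.0667 in⁴.
Top flange (beyond web): 3.2 × 0.4, A = 1.28 in², y = 7.8 in, Ī = 0.0170667 in⁴.
Bottom flange (beyond web): 3.2 × 0.4, A = 1.28 in², y = 0.2 in, Ī = 0.0170667 in⁴.
Centroid: ȳ = ΣA·y / ΣA = 4 in.
Transfer each piece to the centroidal x-axis using Ī + A·d² with d = y − 4:
  web: d = 0 in → contributes +17.0667 in⁴
  top flange (beyond web): d = 3.8 in → contributes +18.5003 in⁴
  bottom flange (beyond web): d = -3.8 in → contributes +18.5003 in⁴
Total I = 54.0672 in⁴.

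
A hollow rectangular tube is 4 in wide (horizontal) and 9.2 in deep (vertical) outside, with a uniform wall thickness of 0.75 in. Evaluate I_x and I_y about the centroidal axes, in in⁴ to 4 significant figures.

I_x ≈ 164.5 in⁴, I_y ≈ 39.04 in⁴

Decompose the section into non-overlapping parts with the origin at the bottom-left of its bounding rectangle.
Outer rectangle: 4 × 9.2, A = 36.8 in², y = 4.6 in, Ī = 259.563 in⁴.
Inner void (subtracted): 2.5 × 7.7, A = 19.25 in², y = 4.6 in, Ī = 95.111 in⁴.
By symmetry the centroid is at mid-height, ȳ = 4.6 in.
All pieces are centred on the centroidal x-axis, so I = ΣĪ (holes subtracted) = 164.452 in⁴.
Repeating about the centroidal y-axis gives I_y = 39.0406 in⁴.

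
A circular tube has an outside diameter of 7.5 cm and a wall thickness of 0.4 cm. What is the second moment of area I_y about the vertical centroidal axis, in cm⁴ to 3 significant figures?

I_y ≈ 56.4 cm⁴

Split into non-overlapping primitives; take the origin at the lower-left of the bounding box.
Outer circle: ⌀7.5, A = 44.179 cm², x = 3.75 cm, Ī = 155.32 cm⁴.
Bore (subtracted): ⌀6.7, A = 35.257 cm², x = 3.75 cm, Ī = 98.917 cm⁴.
By symmetry the centroid is at mid-width, x̄ = 3.75 cm.
All pieces are centred on the vertical centroidal axis, so I = ΣĪ (holes subtracted) = 56.399 cm⁴.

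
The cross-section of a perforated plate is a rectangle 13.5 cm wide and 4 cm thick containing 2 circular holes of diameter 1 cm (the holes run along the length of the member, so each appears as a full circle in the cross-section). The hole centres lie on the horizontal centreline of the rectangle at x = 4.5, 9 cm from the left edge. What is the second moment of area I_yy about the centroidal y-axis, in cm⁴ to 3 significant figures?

Decompose the section into non-overlapping parts with the origin at the bottom-left of its bounding rectangle.
Plate: 13.5 × 4, A = 54 cm², x = 6.75 cm, Ī = 820.13 cm⁴.
Hole 1 (subtracted): ⌀1, A = 0.7854 cm², x = 4.5 cm, Ī = 0.049087 cm⁴.
Hole 2 (subtracted): ⌀1, A = 0.7854 cm², x = 9 cm, Ī = 0.049087 cm⁴.
By symmetry the centroid is at mid-width, x̄ = 6.75 cm.
Transfer each piece to the centroidal y-axis using Ī + A·d² with d = x − 6.75:
  plate: d = 0 cm → contributes +820.13 cm⁴
  hole 1: d = -2.25 cm → contributes −4.0252 cm⁴
  hole 2: d = 2.25 cm → contributes −4.0252 cm⁴
Total I = 812.07 cm⁴.

I_yy ≈ 812 cm⁴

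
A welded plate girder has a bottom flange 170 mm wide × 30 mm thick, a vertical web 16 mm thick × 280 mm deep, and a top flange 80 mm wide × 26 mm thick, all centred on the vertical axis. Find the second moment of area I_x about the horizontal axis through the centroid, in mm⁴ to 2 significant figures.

I_x ≈ 1.8 × 10⁸ mm⁴

Decompose the section into non-overlapping parts with the origin at the bottom-left of its bounding rectangle.
Bottom plate: 170 × 30, A = 5 100 mm², y = 15 mm, Ī = 382 500 mm⁴.
Web plate: 16 × 280, A = 4 480 mm², y = 170 mm, Ī = 29 269 333 mm⁴.
Top plate: 80 × 26, A = 2 080 mm², y = 323 mm, Ī = 117 173 mm⁴.
Centroid: ȳ = ΣA·y / ΣA = 129.5 mm.
Transfer each piece to the horizontal axis through the centroid using Ī + A·d² with d = y − 129.5:
  bottom plate: d = -114.5 mm → contributes +67 241 770 mm⁴
  web plate: d = 40.5 mm → contributes +36 618 587 mm⁴
  top plate: d = 193.5 mm → contributes +77 999 124 mm⁴
Total I = 181 859 482 mm⁴.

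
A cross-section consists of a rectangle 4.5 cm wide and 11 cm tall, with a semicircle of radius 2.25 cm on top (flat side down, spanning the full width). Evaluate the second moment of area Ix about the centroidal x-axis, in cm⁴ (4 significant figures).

Ix ≈ 787.4 cm⁴

Treat the section as a set of non-overlapping primitives; coordinates are from the bounding-box lower-left.
Rectangular body: 4.5 × 11, A = 49.5 cm², y = 5.5 cm, Ī = 499.125 cm⁴.
Semicircular cap: semicircle r = 2.25, A = 7.95216 cm², y = 11.9549 cm, Ī = 2.81295 cm⁴.
Centroid: ȳ = ΣA·y / ΣA = 6.39345 cm.
Transfer each piece to the centroidal x-axis using Ī + A·d² with d = y − 6.39345:
  rectangular body: d = -0.89345 cm → contributes +538.638 cm⁴
  semicircular cap: d = 5.56148 cm → contributes +248.774 cm⁴
Total I = 787.412 cm⁴.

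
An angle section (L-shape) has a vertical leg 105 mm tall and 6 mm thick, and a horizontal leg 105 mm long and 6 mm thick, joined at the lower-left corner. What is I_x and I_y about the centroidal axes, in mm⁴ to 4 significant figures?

Break the section into simple shapes (no overlaps), measuring from the bottom-left corner of the bounding box.
Vertical leg: 6 × 105, A = 630 mm², y = 52.5 mm, Ī = 578 813 mm⁴.
Horizontal leg (remainder): 99 × 6, A = 594 mm², y = 3 mm, Ī = 1 782 mm⁴.
Centroid: ȳ = ΣA·y / ΣA = 28.4779 mm.
Transfer each piece to the centroidal x-axis using Ī + A·d² with d = y − 28.4779:
  vertical leg: d = 24.0221 mm → contributes +942 360 mm⁴
  horizontal leg (remainder): d = -25.4779 mm → contributes +387 363 mm⁴
Total I = 1 329 722 mm⁴.
For the y-axis: x̄ = 28.4779 mm.
Repeating about the centroidal y-axis gives I_y = 1 329 722 mm⁴.

I_x ≈ 1.330 × 10⁶ mm⁴, I_y ≈ 1.330 × 10⁶ mm⁴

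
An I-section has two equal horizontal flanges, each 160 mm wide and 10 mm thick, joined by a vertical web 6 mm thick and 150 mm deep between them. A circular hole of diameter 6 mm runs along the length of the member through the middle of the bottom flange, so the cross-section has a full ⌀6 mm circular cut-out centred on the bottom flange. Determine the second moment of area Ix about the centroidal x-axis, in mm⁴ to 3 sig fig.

Ix ≈ 2.20 × 10⁷ mm⁴

Treat the section as a set of non-overlapping primitives; coordinates are from the bounding-box lower-left.
Bottom flange: 160 × 10, A = 1 600 mm², y = 5 mm, Ī = 13 333 mm⁴.
Web: 6 × 150, A = 900 mm², y = 85 mm, Ī = 1 687 500 mm⁴.
Top flange: 160 × 10, A = 1 600 mm², y = 165 mm, Ī = 13 333 mm⁴.
Hole (subtracted): ⌀6, A = 28.274 mm², y = 5 mm, Ī = 63.617 mm⁴.
Centroid: ȳ = ΣA·y / ΣA = 85.556 mm.
Transfer each piece to the centroidal x-axis using Ī + A·d² with d = y − 85.556:
  bottom flange: d = -80.556 mm → contributes +10 396 042 mm⁴
  web: d = -0.55553 mm → contributes +1 687 778 mm⁴
  top flange: d = 79.444 mm → contributes +10 111 613 mm⁴
  hole: d = -80.556 mm → contributes −183 541 mm⁴
Total I = 22 011 891 mm⁴.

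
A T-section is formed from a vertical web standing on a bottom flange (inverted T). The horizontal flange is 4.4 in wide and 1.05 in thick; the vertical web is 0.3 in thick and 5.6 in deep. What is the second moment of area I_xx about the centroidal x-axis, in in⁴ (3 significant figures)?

I_xx ≈ 18.4 in⁴

Break the section into simple shapes (no overlaps), measuring from the bottom-left corner of the bounding box.
Flange: 4.4 × 1.05, A = 4.62 in², y = 0.525 in, Ī = 0.42446 in⁴.
Web: 0.3 × 5.6, A = 1.68 in², y = 3.85 in, Ī = 4.3904 in⁴.
Centroid: ȳ = ΣA·y / ΣA = 1.4117 in.
Transfer each piece to the centroidal x-axis using Ī + A·d² with d = y − 1.4117:
  flange: d = -0.88667 in → contributes +4.0566 in⁴
  web: d = 2.4383 in → contributes +14.379 in⁴
Total I = 18.435 in⁴.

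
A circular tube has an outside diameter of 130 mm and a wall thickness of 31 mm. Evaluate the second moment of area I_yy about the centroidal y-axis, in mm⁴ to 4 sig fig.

Decompose the section into non-overlapping parts with the origin at the bottom-left of its bounding rectangle.
Outer circle: ⌀130, A = 13273.2 mm², x = 65 mm, Ī = 14 019 848 mm⁴.
Bore (subtracted): ⌀68, A = 3631.68 mm², x = 65 mm, Ī = 1 049 556 mm⁴.
By symmetry the centroid is at mid-width, x̄ = 65 mm.
All pieces are centred on the centroidal y-axis, so I = ΣĪ (holes subtracted) = 12 970 292 mm⁴.

I_yy ≈ 1.297 × 10⁷ mm⁴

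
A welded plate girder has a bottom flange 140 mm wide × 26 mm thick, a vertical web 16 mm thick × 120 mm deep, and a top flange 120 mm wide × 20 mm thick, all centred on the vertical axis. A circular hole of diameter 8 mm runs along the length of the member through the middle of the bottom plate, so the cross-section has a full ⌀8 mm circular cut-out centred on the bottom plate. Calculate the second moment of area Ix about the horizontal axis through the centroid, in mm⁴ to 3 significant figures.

Ix ≈ 3.24 × 10⁷ mm⁴

Break the section into simple shapes (no overlaps), measuring from the bottom-left corner of the bounding box.
Bottom plate: 140 × 26, A = 3 640 mm², y = 13 mm, Ī = 205 053 mm⁴.
Web plate: 16 × 120, A = 1 920 mm², y = 86 mm, Ī = 2 304 000 mm⁴.
Top plate: 120 × 20, A = 2 400 mm², y = 156 mm, Ī = 80 000 mm⁴.
Hole (subtracted): ⌀8, A = 50.265 mm², y = 13 mm, Ī = 201.06 mm⁴.
Centroid: ȳ = ΣA·y / ΣA = 74.11 mm.
Transfer each piece to the horizontal axis through the centroid using Ī + A·d² with d = y − 74.11:
  bottom plate: d = -61.11 mm → contributes +13 798 168 mm⁴
  web plate: d = 11.89 mm → contributes +2 575 457 mm⁴
  top plate: d = 81.89 mm → contributes +16 174 526 mm⁴
  hole: d = -61.11 mm → contributes −187 911 mm⁴
Total I = 32 360 240 mm⁴.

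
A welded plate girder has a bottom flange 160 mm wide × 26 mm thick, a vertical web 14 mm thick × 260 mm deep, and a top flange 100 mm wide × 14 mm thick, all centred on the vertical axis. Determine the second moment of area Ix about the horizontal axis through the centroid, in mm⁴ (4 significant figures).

Ix ≈ 1.144 × 10⁸ mm⁴

Treat the section as a set of non-overlapping primitives; coordinates are from the bounding-box lower-left.
Bottom plate: 160 × 26, A = 4 160 mm², y = 13 mm, Ī = 234 347 mm⁴.
Web plate: 14 × 260, A = 3 640 mm², y = 156 mm, Ī = 20 505 333 mm⁴.
Top plate: 100 × 14, A = 1 400 mm², y = 293 mm, Ī = 22866.7 mm⁴.
Centroid: ȳ = ΣA·y / ΣA = 112.187 mm.
Transfer each piece to the horizontal axis through the centroid using Ī + A·d² with d = y − 112.187:
  bottom plate: d = -99.187 mm → contributes +41 160 644 mm⁴
  web plate: d = 43.813 mm → contributes +27 492 615 mm⁴
  top plate: d = 180.813 mm → contributes +45 793 566 mm⁴
Total I = 114 446 825 mm⁴.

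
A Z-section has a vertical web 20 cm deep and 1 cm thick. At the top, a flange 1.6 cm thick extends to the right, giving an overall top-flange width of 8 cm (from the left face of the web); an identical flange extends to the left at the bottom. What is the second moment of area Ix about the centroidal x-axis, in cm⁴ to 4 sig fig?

Split into non-overlapping primitives; take the origin at the lower-left of the bounding box.
Web: 1 × 20, A = 20 cm², y = 10 cm, Ī = 666.667 cm⁴.
Top flange (beyond web): 7 × 1.6, A = 11.2 cm², y = 19.2 cm, Ī = 2.38933 cm⁴.
Bottom flange (beyond web): 7 × 1.6, A = 11.2 cm², y = 0.8 cm, Ī = 2.38933 cm⁴.
Centroid: ȳ = ΣA·y / ΣA = 10 cm.
Transfer each piece to the centroidal x-axis using Ī + A·d² with d = y − 10:
  web: d = 0 cm → contributes +666.667 cm⁴
  top flange (beyond web): d = 9.2 cm → contributes +950.357 cm⁴
  bottom flange (beyond web): d = -9.2 cm → contributes +950.357 cm⁴
Total I = 2567.38 cm⁴.

Ix ≈ 2567 cm⁴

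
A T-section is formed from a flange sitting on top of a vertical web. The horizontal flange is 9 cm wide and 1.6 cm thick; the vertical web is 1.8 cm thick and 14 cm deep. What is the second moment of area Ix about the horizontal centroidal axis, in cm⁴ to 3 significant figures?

Split into non-overlapping primitives; take the origin at the lower-left of the bounding box.
Flange: 9 × 1.6, A = 14.4 cm², y = 14.8 cm, Ī = 3.072 cm⁴.
Web: 1.8 × 14, A = 25.2 cm², y = 7 cm, Ī = 411.6 cm⁴.
Centroid: ȳ = ΣA·y / ΣA = 9.8364 cm.
Transfer each piece to the horizontal centroidal axis using Ī + A·d² with d = y − 9.8364:
  flange: d = 4.9636 cm → contributes +357.85 cm⁴
  web: d = -2.8364 cm → contributes +614.33 cm⁴
Total I = 972.19 cm⁴.

Ix ≈ 972 cm⁴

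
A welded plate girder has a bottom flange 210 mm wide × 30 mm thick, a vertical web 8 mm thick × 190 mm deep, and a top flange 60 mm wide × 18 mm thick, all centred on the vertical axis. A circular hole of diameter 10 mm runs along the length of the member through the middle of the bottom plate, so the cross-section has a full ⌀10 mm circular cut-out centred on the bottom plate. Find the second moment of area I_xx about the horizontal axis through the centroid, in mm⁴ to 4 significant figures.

Break the section into simple shapes (no overlaps), measuring from the bottom-left corner of the bounding box.
Bottom plate: 210 × 30, A = 6 300 mm², y = 15 mm, Ī = 472 500 mm⁴.
Web plate: 8 × 190, A = 1 520 mm², y = 125 mm, Ī = 4 572 667 mm⁴.
Top plate: 60 × 18, A = 1 080 mm², y = 229 mm, Ī = 29 160 mm⁴.
Hole (subtracted): ⌀10, A = 78.5398 mm², y = 15 mm, Ī = 490.874 mm⁴.
Centroid: ȳ = ΣA·y / ΣA = 60.1535 mm.
Transfer each piece to the horizontal axis through the centroid using Ī + A·d² with d = y − 60.1535:
  bottom plate: d = -45.1535 mm → contributes +13 317 196 mm⁴
  web plate: d = 64.8465 mm → contributes +10 964 366 mm⁴
  top plate: d = 168.846 mm → contributes +30 819 024 mm⁴
  hole: d = -45.1535 mm → contributes −160 621 mm⁴
Total I = 54 939 965 mm⁴.

I_xx ≈ 5.494 × 10⁷ mm⁴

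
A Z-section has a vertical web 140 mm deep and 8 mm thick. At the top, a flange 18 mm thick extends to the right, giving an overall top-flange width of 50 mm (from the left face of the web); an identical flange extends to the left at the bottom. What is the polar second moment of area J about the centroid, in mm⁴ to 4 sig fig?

J ≈ 8.670 × 10⁶ mm⁴

Split into non-overlapping primitives; take the origin at the lower-left of the bounding box.
Web: 8 × 140, A = 1 120 mm², y = 70 mm, Ī = 1 829 333 mm⁴.
Top flange (beyond web): 42 × 18, A = 756 mm², y = 131 mm, Ī = 20 412 mm⁴.
Bottom flange (beyond web): 42 × 18, A = 756 mm², y = 9 mm, Ī = 20 412 mm⁴.
Centroid: ȳ = ΣA·y / ΣA = 70 mm.
Transfer each piece to the centroidal x-axis using Ī + A·d² with d = y − 70:
  web: d = 0 mm → contributes +1 829 333 mm⁴
  top flange (beyond web): d = 61 mm → contributes +2 833 488 mm⁴
  bottom flange (beyond web): d = -61 mm → contributes +2 833 488 mm⁴
Total I = 7 496 309 mm⁴.
For the y-axis: x̄ = 46 mm.
Repeating about the centroidal y-axis gives I_y = 1 173 237 mm⁴.
Polar second moment: J = I_x + I_y = 8 669 547 mm⁴.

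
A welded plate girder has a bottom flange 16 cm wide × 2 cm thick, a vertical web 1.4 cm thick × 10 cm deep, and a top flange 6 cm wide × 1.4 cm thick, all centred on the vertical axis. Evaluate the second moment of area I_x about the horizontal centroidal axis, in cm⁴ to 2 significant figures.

Break the section into simple shapes (no overlaps), measuring from the bottom-left corner of the bounding box.
Bottom plate: 16 × 2, A = 32 cm², y = 1 cm, Ī = 10.67 cm⁴.
Web plate: 1.4 × 10, A = 14 cm², y = 7 cm, Ī = 116.7 cm⁴.
Top plate: 6 × 1.4, A = 8.4 cm², y = 12.7 cm, Ī = 1.372 cm⁴.
Centroid: ȳ = ΣA·y / ΣA = 4.351 cm.
Transfer each piece to the horizontal centroidal axis using Ī + A·d² with d = y − 4.351:
  bottom plate: d = -3.351 cm → contributes +369.9 cm⁴
  web plate: d = 2.649 cm → contributes +214.9 cm⁴
  top plate: d = 8.349 cm → contributes +586.9 cm⁴
Total I = 1 172 cm⁴.

I_x ≈ 1200 cm⁴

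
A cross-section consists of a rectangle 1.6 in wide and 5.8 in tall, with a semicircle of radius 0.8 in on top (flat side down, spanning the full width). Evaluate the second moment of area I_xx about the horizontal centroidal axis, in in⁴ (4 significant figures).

I_xx ≈ 35.58 in⁴

Split into non-overlapping primitives; take the origin at the lower-left of the bounding box.
Rectangular body: 1.6 × 5.8, A = 9.28 in², y = 2.9 in, Ī = 26.0149 in⁴.
Semicircular cap: semicircle r = 0.8, A = 1.00531 in², y = 6.13953 in, Ī = 0.0449565 in⁴.
Centroid: ȳ = ΣA·y / ΣA = 3.21664 in.
Transfer each piece to the horizontal centroidal axis using Ī + A·d² with d = y − 3.21664:
  rectangular body: d = -0.316639 in → contributes +26.9453 in⁴
  semicircular cap: d = 2.92289 in → contributes +8.63361 in⁴
Total I = 35.579 in⁴.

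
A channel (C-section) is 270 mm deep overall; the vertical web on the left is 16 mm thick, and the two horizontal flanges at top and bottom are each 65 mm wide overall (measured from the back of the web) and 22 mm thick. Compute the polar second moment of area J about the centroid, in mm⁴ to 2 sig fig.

J ≈ 6.2 × 10⁷ mm⁴

Treat the section as a set of non-overlapping primitives; coordinates are from the bounding-box lower-left.
Web: 16 × 270, A = 4 320 mm², y = 135 mm, Ī = 26 244 000 mm⁴.
Top flange (beyond web): 49 × 22, A = 1 078 mm², y = 259 mm, Ī = 43 479 mm⁴.
Bottom flange (beyond web): 49 × 22, A = 1 078 mm², y = 11 mm, Ī = 43 479 mm⁴.
By symmetry the centroid is at mid-height, ȳ = 135 mm.
Transfer each piece to the centroidal x-axis using Ī + A·d² with d = y − 135:
  web: d = 0 mm → contributes +26 244 000 mm⁴
  top flange (beyond web): d = 124 mm → contributes +16 618 807 mm⁴
  bottom flange (beyond web): d = -124 mm → contributes +16 618 807 mm⁴
Total I = 59 481 615 mm⁴.
For the y-axis: x̄ = 18.82 mm.
Repeating about the centroidal y-axis gives I_y = 2 042 661 mm⁴.
Polar second moment: J = I_x + I_y = 61 524 275 mm⁴.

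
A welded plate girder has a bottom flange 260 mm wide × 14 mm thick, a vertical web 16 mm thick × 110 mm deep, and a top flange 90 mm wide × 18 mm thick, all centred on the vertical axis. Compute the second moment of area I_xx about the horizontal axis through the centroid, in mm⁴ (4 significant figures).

Treat the section as a set of non-overlapping primitives; coordinates are from the bounding-box lower-left.
Bottom plate: 260 × 14, A = 3 640 mm², y = 7 mm, Ī = 59453.3 mm⁴.
Web plate: 16 × 110, A = 1 760 mm², y = 69 mm, Ī = 1 774 667 mm⁴.
Top plate: 90 × 18, A = 1 620 mm², y = 133 mm, Ī = 43 740 mm⁴.
Centroid: ȳ = ΣA·y / ΣA = 51.6211 mm.
Transfer each piece to the horizontal axis through the centroid using Ī + A·d² with d = y − 51.6211:
  bottom plate: d = -44.6211 mm → contributes +7 306 843 mm⁴
  web plate: d = 17.3789 mm → contributes +2 306 234 mm⁴
  top plate: d = 81.3789 mm → contributes +10 772 236 mm⁴
Total I = 20 385 312 mm⁴.

I_xx ≈ 2.039 × 10⁷ mm⁴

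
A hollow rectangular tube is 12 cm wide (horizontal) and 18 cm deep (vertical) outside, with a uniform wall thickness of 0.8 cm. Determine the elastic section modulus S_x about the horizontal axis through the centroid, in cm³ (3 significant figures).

S_x ≈ 223 cm³

Split into non-overlapping primitives; take the origin at the lower-left of the bounding box.
Outer rectangle: 12 × 18, A = 216 cm², y = 9 cm, Ī = 5 832 cm⁴.
Inner void (subtracted): 10.4 × 16.4, A = 170.56 cm², y = 9 cm, Ī = 3822.8 cm⁴.
By symmetry the centroid is at mid-height, ȳ = 9 cm.
All pieces are centred on the horizontal axis through the centroid, so I = ΣĪ (holes subtracted) = 2009.2 cm⁴.
Extreme fibre distance c = 9 cm; S = I/c = 223.24 cm³.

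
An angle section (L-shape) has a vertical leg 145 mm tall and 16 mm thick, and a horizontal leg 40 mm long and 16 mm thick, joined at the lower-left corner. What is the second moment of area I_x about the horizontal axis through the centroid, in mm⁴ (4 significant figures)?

Split into non-overlapping primitives; take the origin at the lower-left of the bounding box.
Vertical leg: 16 × 145, A = 2 320 mm², y = 72.5 mm, Ī = 4 064 833 mm⁴.
Horizontal leg (remainder): 24 × 16, A = 384 mm², y = 8 mm, Ī = 8 192 mm⁴.
Centroid: ȳ = ΣA·y / ΣA = 63.3402 mm.
Transfer each piece to the horizontal axis through the centroid using Ī + A·d² with d = y − 63.3402:
  vertical leg: d = 9.15976 mm → contributes +4 259 484 mm⁴
  horizontal leg (remainder): d = -55.3402 mm → contributes +1 184 208 mm⁴
Total I = 5 443 692 mm⁴.

I_x ≈ 5.444 × 10⁶ mm⁴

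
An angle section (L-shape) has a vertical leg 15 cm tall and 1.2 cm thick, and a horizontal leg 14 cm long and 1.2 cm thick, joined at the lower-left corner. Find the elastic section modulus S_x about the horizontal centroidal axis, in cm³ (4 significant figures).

Break the section into simple shapes (no overlaps), measuring from the bottom-left corner of the bounding box.
Vertical leg: 1.2 × 15, A = 18 cm², y = 7.5 cm, Ī = 337.5 cm⁴.
Horizontal leg (remainder): 12.8 × 1.2, A = 15.36 cm², y = 0.6 cm, Ī = 1.8432 cm⁴.
Centroid: ȳ = ΣA·y / ΣA = 4.32302 cm.
Transfer each piece to the horizontal centroidal axis using Ī + A·d² with d = y − 4.32302:
  vertical leg: d = 3.17698 cm → contributes +519.177 cm⁴
  horizontal leg (remainder): d = -3.72302 cm → contributes +214.746 cm⁴
Total I = 733.924 cm⁴.
Extreme fibre distance c = 10.677 cm; S = I/c = 68.7389 cm³.

S_x ≈ 68.74 cm³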